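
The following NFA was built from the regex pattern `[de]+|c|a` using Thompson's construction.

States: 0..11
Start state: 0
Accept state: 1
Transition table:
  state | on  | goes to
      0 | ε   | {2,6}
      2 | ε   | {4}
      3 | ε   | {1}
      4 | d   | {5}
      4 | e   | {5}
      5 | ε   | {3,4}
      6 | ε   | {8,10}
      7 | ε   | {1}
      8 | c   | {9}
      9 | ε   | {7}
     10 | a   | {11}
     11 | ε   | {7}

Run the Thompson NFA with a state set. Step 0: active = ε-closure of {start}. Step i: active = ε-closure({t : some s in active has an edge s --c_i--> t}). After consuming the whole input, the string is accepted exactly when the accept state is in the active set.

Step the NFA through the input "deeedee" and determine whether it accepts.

initial (ε-close {0}): {0,2,4,6,8,10}
'd' @ 1: {1,3,4,5}  (accept∈set)
'e' @ 2: {1,3,4,5}  (accept∈set)
'e' @ 3: {1,3,4,5}  (accept∈set)
'e' @ 4: {1,3,4,5}  (accept∈set)
'd' @ 5: {1,3,4,5}  (accept∈set)
'e' @ 6: {1,3,4,5}  (accept∈set)
'e' @ 7: {1,3,4,5}  (accept∈set)
end set {1,3,4,5} — state 1 in

Answer: ACCEPT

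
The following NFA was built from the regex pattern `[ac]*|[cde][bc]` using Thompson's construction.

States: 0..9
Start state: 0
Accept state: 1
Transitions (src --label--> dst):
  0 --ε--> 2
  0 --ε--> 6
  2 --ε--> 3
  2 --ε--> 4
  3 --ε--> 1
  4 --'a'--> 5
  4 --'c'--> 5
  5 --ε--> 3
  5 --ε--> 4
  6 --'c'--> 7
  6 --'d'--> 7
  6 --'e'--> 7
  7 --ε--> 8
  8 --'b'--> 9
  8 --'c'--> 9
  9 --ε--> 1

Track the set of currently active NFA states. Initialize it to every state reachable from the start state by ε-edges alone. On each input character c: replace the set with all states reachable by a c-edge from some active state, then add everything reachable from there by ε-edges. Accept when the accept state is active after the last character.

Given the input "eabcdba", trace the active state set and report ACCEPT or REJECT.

Answer: REJECT

Steps:
S₀ = ε-closure({0}) = {0,1,2,3,4,6}
'e' @ 1: {7,8}
'a' @ 2: {}  — dead — no transitions
rest 'bcdba' ignored (set empty)
final: {}; accept 1 not in set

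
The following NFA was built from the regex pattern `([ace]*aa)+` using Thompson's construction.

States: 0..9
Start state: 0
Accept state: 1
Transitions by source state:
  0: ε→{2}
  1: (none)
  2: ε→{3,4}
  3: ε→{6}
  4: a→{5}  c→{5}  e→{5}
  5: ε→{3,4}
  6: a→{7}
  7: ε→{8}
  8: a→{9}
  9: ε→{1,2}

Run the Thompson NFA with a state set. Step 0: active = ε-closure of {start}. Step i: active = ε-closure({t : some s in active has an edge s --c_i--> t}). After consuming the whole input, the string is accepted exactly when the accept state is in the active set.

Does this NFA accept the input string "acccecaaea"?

Answer: REJECT

Derivation:
S₀ = ε-closure({0}) = {0,2,3,4,6}
'a' @ 1: {3,4,5,6,7,8}
'c' @ 2: {3,4,5,6}
'c' @ 3: {3,4,5,6}
'c' @ 4: {3,4,5,6}
'e' @ 5: {3,4,5,6}
'c' @ 6: {3,4,5,6}
'a' @ 7: {3,4,5,6,7,8}
'a' @ 8: {1,2,3,4,5,6,7,8,9}  ✓accept
'e' @ 9: {3,4,5,6}
'a' @ 10: {3,4,5,6,7,8}
final: {3,4,5,6,7,8}; accept 1 not in set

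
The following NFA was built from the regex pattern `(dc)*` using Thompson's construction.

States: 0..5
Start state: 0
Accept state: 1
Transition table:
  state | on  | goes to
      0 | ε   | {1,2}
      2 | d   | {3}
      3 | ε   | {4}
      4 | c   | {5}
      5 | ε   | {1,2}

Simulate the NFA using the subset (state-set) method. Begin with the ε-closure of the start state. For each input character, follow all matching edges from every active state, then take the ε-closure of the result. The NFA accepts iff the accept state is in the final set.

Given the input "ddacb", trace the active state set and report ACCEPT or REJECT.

initial (ε-close {0}): {0,1,2}
'd' @ 1: {3,4}
'd' @ 2: {}  — no active states
rest 'acb' ignored (set empty)
final: {}; accept 1 not in set

Answer: REJECT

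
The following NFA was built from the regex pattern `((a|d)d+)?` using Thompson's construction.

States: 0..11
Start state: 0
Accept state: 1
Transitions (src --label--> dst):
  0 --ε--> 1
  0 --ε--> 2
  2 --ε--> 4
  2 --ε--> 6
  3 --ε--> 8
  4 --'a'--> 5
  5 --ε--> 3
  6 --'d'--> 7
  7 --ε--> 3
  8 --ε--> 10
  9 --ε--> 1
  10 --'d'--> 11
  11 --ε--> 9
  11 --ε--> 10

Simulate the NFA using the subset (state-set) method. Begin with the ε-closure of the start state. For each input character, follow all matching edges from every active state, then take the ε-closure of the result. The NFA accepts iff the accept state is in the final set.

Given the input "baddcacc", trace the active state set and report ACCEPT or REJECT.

Answer: REJECT

Derivation:
start: ε-closure({0}) = {0,1,2,4,6}
'b' @ 1: {}  — dead — no transitions
rest 'addcacc' ignored (set empty)
after full input: {}  (accept=1 not in)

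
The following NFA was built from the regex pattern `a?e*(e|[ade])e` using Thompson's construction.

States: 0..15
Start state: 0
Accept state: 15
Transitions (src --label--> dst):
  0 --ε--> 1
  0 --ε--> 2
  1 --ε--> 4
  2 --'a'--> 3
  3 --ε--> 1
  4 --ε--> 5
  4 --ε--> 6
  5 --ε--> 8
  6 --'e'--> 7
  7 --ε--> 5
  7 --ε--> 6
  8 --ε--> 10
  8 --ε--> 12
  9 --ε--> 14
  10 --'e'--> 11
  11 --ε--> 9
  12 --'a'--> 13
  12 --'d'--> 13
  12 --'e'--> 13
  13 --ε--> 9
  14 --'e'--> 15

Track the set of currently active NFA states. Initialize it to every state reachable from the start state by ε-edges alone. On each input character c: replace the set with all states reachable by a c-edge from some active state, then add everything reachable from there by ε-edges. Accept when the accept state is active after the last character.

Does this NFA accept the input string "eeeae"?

S₀ = ε-closure({0}) = {0,1,2,4,5,6,8,10,12}
'e' @ 1: {5,6,7,8,9,10,11,12,13,14}
'e' @ 2: {5,6,7,8,9,10,11,12,13,14,15}  (accept∈set)
'e' @ 3: {5,6,7,8,9,10,11,12,13,14,15}  (accept∈set)
'a' @ 4: {9,13,14}
'e' @ 5: {15}  (accept∈set)
end set {15} — state 15 in

Answer: ACCEPT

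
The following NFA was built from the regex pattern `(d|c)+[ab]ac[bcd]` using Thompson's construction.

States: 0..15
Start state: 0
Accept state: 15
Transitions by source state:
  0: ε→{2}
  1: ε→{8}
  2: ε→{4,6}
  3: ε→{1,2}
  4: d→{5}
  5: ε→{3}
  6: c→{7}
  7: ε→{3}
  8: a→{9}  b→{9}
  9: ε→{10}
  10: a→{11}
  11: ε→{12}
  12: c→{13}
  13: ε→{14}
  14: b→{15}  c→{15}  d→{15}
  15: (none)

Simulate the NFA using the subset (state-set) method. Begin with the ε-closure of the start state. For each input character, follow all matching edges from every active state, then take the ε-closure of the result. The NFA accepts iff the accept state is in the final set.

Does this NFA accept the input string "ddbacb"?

start: ε-closure({0}) = {0,2,4,6}
'd' @ 1: {1,2,3,4,5,6,8}
'd' @ 2: {1,2,3,4,5,6,8}
'b' @ 3: {9,10}
'a' @ 4: {11,12}
'c' @ 5: {13,14}
'b' @ 6: {15}  ✓accept
end set {15} — state 15 in

Answer: ACCEPT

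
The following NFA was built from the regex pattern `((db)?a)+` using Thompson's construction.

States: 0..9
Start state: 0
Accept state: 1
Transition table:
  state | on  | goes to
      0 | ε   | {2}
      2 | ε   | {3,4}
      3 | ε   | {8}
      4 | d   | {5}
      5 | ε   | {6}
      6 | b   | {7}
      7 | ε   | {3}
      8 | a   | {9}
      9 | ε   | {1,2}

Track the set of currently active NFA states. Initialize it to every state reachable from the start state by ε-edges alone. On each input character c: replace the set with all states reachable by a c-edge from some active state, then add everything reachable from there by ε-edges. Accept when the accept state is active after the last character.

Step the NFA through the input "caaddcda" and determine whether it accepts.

S₀ = ε-closure({0}) = {0,2,3,4,8}
'c' @ 1: {}  — no active states
rest 'aaddcda' ignored (set empty)
end set {} — state 1 not in

Answer: REJECT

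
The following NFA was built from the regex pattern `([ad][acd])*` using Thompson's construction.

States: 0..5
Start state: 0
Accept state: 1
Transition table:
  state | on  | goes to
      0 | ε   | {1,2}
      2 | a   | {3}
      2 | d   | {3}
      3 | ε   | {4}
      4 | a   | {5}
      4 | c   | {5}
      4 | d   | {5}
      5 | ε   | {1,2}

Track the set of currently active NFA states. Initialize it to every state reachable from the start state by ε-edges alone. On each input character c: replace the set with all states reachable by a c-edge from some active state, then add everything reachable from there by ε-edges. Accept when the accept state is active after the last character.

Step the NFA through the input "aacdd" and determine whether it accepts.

initial (ε-close {0}): {0,1,2}
'a' @ 1: {3,4}
'a' @ 2: {1,2,5}  [accepting]
'c' @ 3: {}  — no active states
rest 'dd' ignored (set empty)
after full input: {}  (accept=1 not in)

Answer: REJECT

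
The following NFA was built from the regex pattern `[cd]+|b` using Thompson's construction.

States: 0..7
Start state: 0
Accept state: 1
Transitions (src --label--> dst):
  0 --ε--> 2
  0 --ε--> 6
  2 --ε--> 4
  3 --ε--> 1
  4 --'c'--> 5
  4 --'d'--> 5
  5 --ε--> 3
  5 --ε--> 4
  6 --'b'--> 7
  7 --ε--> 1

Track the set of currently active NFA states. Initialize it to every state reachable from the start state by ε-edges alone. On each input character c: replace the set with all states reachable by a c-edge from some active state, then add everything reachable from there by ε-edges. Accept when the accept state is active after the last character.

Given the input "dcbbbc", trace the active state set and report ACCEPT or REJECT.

Answer: REJECT

Steps:
start: ε-closure({0}) = {0,2,4,6}
'd' @ 1: {1,3,4,5}  ✓accept
'c' @ 2: {1,3,4,5}  ✓accept
'b' @ 3: {}  — state set empty
rest 'bbc' ignored (set empty)
after full input: {}  (accept=1 not in)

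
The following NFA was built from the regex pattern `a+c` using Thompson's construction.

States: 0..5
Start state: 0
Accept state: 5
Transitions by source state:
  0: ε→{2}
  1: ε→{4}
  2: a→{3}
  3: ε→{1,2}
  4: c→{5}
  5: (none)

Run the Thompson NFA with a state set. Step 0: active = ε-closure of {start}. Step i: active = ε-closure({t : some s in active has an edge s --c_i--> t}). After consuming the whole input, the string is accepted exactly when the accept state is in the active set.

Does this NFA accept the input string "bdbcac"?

initial (ε-close {0}): {0,2}
'b' @ 1: {}  — state set empty
rest 'dbcac' ignored (set empty)
after full input: {}  (accept=5 not in)

Answer: REJECT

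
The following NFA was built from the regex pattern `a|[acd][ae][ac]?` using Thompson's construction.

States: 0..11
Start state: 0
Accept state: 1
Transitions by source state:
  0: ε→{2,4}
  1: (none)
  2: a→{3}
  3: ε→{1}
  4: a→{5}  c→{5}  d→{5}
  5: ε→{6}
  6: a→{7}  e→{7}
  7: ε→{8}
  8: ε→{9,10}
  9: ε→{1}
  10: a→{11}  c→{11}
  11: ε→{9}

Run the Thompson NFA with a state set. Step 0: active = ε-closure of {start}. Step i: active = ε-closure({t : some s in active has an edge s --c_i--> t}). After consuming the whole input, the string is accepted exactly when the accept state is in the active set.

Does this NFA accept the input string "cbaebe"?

Answer: REJECT

Trace:
start: ε-closure({0}) = {0,2,4}
'c' @ 1: {5,6}
'b' @ 2: {}  — dead — no transitions
rest 'aebe' ignored (set empty)
final: {}; accept 1 not in set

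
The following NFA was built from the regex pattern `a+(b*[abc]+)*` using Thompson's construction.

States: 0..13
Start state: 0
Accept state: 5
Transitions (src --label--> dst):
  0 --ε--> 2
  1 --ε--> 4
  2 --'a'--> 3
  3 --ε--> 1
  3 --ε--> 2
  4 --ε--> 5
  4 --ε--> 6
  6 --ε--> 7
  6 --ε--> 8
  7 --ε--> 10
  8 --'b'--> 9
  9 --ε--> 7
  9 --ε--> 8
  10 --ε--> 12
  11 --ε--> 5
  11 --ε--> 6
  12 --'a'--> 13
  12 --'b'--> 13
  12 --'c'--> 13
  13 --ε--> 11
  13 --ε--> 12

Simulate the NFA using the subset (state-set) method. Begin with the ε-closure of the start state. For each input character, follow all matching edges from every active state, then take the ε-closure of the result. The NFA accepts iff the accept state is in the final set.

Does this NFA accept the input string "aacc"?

S₀ = ε-closure({0}) = {0,2}
'a' @ 1: {1,2,3,4,5,6,7,8,10,12}  (accept∈set)
'a' @ 2: {1,2,3,4,5,6,7,8,10,11,12,13}  (accept∈set)
'c' @ 3: {5,6,7,8,10,11,12,13}  (accept∈set)
'c' @ 4: {5,6,7,8,10,11,12,13}  (accept∈set)
end set {5,6,7,8,10,11,12,13} — state 5 in

Answer: ACCEPT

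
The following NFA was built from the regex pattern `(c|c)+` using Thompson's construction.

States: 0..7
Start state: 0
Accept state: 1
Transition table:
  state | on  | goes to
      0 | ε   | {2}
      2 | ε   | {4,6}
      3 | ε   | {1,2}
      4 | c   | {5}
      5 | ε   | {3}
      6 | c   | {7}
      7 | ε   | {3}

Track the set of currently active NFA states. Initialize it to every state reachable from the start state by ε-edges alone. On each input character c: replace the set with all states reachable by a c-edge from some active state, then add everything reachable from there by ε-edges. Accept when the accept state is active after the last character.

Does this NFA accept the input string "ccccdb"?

start: ε-closure({0}) = {0,2,4,6}
'c' @ 1: {1,2,3,4,5,6,7}  [accepting]
'c' @ 2: {1,2,3,4,5,6,7}  [accepting]
'c' @ 3: {1,2,3,4,5,6,7}  [accepting]
'c' @ 4: {1,2,3,4,5,6,7}  [accepting]
'd' @ 5: {}  — dead — no transitions
rest 'b' ignored (set empty)
after full input: {}  (accept=1 not in)

Answer: REJECT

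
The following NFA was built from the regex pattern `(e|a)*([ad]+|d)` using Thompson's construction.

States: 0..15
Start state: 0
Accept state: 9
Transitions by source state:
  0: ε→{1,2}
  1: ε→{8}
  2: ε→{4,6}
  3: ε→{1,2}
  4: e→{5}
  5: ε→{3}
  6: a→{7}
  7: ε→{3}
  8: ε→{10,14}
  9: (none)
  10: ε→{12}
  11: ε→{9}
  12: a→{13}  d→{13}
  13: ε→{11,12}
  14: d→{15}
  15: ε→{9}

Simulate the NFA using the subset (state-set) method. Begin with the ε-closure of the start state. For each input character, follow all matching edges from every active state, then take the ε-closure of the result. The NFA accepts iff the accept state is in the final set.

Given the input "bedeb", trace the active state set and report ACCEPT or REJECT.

S₀ = ε-closure({0}) = {0,1,2,4,6,8,10,12,14}
'b' @ 1: {}  — no active states
rest 'edeb' ignored (set empty)
end set {} — state 9 not in

Answer: REJECT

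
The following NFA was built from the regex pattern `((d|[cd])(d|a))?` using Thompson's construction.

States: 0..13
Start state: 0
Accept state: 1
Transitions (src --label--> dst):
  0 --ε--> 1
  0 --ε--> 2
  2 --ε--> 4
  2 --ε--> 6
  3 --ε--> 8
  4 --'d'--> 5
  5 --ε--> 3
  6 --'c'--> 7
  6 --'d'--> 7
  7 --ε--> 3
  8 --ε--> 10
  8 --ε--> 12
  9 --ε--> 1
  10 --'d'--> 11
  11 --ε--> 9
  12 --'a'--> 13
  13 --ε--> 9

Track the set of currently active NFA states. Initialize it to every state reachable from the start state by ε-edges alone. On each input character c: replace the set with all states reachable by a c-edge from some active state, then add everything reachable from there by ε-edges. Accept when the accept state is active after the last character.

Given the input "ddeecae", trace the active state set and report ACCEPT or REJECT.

Answer: REJECT

Trace:
S₀ = ε-closure({0}) = {0,1,2,4,6}
'd' @ 1: {3,5,7,8,10,12}
'd' @ 2: {1,9,11}  ✓accept
'e' @ 3: {}  — no active states
rest 'ecae' ignored (set empty)
end set {} — state 1 not in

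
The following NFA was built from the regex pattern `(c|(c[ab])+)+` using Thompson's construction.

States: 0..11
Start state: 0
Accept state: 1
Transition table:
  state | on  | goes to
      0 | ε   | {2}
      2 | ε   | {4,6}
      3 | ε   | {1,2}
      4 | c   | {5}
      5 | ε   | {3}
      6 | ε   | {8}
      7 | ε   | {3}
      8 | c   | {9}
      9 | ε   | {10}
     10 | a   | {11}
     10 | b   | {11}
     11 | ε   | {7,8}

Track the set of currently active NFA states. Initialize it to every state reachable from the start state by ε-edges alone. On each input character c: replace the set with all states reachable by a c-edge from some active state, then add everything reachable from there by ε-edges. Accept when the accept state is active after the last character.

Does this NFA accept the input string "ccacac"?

Answer: ACCEPT

Derivation:
S₀ = ε-closure({0}) = {0,2,4,6,8}
'c' @ 1: {1,2,3,4,5,6,8,9,10}  (accept∈set)
'c' @ 2: {1,2,3,4,5,6,8,9,10}  (accept∈set)
'a' @ 3: {1,2,3,4,6,7,8,11}  (accept∈set)
'c' @ 4: {1,2,3,4,5,6,8,9,10}  (accept∈set)
'a' @ 5: {1,2,3,4,6,7,8,11}  (accept∈set)
'c' @ 6: {1,2,3,4,5,6,8,9,10}  (accept∈set)
end set {1,2,3,4,5,6,8,9,10} — state 1 in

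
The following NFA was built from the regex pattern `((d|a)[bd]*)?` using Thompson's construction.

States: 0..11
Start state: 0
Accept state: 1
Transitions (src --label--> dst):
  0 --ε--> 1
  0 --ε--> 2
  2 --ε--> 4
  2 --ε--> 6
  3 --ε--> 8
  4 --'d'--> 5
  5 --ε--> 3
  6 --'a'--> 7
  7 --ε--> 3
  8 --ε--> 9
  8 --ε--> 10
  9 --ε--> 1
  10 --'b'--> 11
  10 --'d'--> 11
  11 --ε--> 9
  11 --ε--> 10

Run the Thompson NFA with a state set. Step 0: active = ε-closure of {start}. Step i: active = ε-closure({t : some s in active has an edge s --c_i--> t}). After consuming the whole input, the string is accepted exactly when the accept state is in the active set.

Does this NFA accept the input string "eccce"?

Answer: REJECT

Steps:
S₀ = ε-closure({0}) = {0,1,2,4,6}
'e' @ 1: {}  — no active states
rest 'ccce' ignored (set empty)
final: {}; accept 1 not in set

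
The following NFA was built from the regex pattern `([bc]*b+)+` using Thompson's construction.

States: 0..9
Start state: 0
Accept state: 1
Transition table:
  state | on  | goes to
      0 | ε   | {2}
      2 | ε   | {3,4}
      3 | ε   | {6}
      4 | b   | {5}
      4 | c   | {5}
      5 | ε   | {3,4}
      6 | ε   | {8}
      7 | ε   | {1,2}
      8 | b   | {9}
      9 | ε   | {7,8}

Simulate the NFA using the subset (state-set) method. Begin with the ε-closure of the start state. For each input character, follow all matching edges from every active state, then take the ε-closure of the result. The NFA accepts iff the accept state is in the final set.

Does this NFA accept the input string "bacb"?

Answer: REJECT

Steps:
initial (ε-close {0}): {0,2,3,4,6,8}
'b' @ 1: {1,2,3,4,5,6,7,8,9}  (accept∈set)
'a' @ 2: {}  — dead — no transitions
rest 'cb' ignored (set empty)
end set {} — state 1 not in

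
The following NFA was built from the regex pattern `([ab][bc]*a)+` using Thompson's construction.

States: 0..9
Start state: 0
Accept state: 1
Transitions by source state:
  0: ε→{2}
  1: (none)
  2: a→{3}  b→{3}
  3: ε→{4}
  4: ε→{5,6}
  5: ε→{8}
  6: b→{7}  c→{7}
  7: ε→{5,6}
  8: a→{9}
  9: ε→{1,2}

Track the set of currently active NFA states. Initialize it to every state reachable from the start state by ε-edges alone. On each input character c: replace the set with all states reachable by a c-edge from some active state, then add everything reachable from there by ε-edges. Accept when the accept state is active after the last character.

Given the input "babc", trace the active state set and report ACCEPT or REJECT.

S₀ = ε-closure({0}) = {0,2}
'b' @ 1: {3,4,5,6,8}
'a' @ 2: {1,2,9}  [accepting]
'b' @ 3: {3,4,5,6,8}
'c' @ 4: {5,6,7,8}
end set {5,6,7,8} — state 1 not in

Answer: REJECT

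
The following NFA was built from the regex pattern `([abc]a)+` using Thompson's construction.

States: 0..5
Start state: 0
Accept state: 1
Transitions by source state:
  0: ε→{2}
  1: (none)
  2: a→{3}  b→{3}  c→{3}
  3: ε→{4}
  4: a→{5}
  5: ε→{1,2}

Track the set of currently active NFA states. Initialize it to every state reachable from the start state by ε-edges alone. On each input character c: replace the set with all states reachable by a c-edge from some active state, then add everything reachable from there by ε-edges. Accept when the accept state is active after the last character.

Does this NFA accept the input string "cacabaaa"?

Answer: ACCEPT

Derivation:
S₀ = ε-closure({0}) = {0,2}
'c' @ 1: {3,4}
'a' @ 2: {1,2,5}  [accepting]
'c' @ 3: {3,4}
'a' @ 4: {1,2,5}  [accepting]
'b' @ 5: {3,4}
'a' @ 6: {1,2,5}  [accepting]
'a' @ 7: {3,4}
'a' @ 8: {1,2,5}  [accepting]
after full input: {1,2,5}  (accept=1 in)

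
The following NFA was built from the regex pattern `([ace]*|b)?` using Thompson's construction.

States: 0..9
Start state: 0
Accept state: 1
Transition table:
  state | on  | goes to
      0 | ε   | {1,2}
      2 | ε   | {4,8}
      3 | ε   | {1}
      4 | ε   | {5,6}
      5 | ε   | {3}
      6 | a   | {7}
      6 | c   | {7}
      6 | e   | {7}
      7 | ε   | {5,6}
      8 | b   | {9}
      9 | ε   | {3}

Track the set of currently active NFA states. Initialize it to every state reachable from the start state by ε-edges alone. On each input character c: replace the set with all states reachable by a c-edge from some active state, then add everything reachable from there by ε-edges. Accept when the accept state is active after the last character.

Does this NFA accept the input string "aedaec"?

S₀ = ε-closure({0}) = {0,1,2,3,4,5,6,8}
'a' @ 1: {1,3,5,6,7}  [accepting]
'e' @ 2: {1,3,5,6,7}  [accepting]
'd' @ 3: {}  — dead — no transitions
rest 'aec' ignored (set empty)
final: {}; accept 1 not in set

Answer: REJECT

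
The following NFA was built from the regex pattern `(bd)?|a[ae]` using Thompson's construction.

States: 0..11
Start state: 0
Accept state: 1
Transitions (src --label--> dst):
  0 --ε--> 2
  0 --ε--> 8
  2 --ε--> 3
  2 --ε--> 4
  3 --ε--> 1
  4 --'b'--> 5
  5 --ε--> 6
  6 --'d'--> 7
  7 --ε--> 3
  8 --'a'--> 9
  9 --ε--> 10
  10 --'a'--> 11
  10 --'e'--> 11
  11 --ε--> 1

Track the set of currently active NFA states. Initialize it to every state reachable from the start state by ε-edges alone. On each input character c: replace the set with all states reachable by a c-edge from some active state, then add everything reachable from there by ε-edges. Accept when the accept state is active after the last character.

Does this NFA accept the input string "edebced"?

Answer: REJECT

Trace:
S₀ = ε-closure({0}) = {0,1,2,3,4,8}
'e' @ 1: {}  — state set empty
rest 'debced' ignored (set empty)
end set {} — state 1 not in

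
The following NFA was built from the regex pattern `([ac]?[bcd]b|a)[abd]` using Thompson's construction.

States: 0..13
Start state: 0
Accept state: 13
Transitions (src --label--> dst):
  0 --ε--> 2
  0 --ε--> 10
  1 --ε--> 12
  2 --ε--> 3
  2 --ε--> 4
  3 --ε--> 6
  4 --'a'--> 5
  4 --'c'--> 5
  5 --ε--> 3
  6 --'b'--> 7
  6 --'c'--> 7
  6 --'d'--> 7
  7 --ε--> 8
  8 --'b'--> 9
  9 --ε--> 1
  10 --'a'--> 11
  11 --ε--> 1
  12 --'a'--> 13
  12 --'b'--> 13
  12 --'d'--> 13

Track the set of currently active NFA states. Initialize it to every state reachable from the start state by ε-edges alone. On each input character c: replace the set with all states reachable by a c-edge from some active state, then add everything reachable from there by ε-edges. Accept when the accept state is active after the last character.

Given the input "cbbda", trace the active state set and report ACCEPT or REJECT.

S₀ = ε-closure({0}) = {0,2,3,4,6,10}
'c' @ 1: {3,5,6,7,8}
'b' @ 2: {1,7,8,9,12}
'b' @ 3: {1,9,12,13}  [accepting]
'd' @ 4: {13}  [accepting]
'a' @ 5: {}  — no active states
final: {}; accept 13 not in set

Answer: REJECT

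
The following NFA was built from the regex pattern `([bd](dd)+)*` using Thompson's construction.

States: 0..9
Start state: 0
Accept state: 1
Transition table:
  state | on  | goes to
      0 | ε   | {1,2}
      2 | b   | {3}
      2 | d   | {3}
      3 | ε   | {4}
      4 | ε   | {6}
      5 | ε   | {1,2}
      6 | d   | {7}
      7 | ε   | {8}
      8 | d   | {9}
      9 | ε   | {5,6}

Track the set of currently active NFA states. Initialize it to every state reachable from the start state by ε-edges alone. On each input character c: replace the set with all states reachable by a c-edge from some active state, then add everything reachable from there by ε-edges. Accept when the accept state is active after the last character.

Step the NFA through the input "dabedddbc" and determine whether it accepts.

Answer: REJECT

Derivation:
S₀ = ε-closure({0}) = {0,1,2}
'd' @ 1: {3,4,6}
'a' @ 2: {}  — no active states
rest 'bedddbc' ignored (set empty)
final: {}; accept 1 not in set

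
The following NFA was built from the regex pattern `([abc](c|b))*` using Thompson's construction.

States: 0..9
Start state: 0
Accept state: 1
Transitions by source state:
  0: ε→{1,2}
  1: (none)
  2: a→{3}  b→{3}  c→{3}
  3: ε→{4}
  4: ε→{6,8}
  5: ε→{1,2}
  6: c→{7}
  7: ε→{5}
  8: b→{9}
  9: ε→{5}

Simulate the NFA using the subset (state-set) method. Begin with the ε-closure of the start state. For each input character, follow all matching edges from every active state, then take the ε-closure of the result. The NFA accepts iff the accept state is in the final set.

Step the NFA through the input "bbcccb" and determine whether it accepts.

S₀ = ε-closure({0}) = {0,1,2}
'b' @ 1: {3,4,6,8}
'b' @ 2: {1,2,5,9}  (accept∈set)
'c' @ 3: {3,4,6,8}
'c' @ 4: {1,2,5,7}  (accept∈set)
'c' @ 5: {3,4,6,8}
'b' @ 6: {1,2,5,9}  (accept∈set)
end set {1,2,5,9} — state 1 in

Answer: ACCEPT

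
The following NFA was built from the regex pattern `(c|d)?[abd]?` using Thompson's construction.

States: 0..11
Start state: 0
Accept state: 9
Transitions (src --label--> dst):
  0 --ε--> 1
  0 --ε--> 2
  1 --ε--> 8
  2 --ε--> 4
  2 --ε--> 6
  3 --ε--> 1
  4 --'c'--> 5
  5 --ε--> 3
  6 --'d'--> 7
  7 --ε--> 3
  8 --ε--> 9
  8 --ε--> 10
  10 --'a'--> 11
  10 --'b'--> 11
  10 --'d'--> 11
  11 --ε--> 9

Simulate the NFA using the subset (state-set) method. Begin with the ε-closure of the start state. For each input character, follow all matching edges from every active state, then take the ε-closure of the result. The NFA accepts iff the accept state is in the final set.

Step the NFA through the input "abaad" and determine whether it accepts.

Answer: REJECT

Derivation:
S₀ = ε-closure({0}) = {0,1,2,4,6,8,9,10}
'a' @ 1: {9,11}  [accepting]
'b' @ 2: {}  — state set empty
rest 'aad' ignored (set empty)
final: {}; accept 9 not in set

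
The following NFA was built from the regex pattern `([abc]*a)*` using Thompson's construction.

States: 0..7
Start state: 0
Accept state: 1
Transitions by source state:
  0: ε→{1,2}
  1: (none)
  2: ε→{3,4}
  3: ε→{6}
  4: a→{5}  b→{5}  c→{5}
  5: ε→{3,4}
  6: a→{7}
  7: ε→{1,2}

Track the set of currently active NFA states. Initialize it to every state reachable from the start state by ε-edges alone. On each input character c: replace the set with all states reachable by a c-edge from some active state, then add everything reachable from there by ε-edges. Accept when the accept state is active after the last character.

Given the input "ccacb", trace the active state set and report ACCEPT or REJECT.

Answer: REJECT

Derivation:
initial (ε-close {0}): {0,1,2,3,4,6}
'c' @ 1: {3,4,5,6}
'c' @ 2: {3,4,5,6}
'a' @ 3: {1,2,3,4,5,6,7}  [accepting]
'c' @ 4: {3,4,5,6}
'b' @ 5: {3,4,5,6}
after full input: {3,4,5,6}  (accept=1 not in)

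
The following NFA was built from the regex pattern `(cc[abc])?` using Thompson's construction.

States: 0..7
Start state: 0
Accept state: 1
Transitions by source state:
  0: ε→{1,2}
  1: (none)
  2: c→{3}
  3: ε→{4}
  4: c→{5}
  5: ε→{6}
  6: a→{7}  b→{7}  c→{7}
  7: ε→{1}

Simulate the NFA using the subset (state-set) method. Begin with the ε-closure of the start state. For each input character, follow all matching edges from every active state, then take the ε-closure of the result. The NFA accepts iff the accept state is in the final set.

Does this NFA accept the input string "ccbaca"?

Answer: REJECT

Derivation:
initial (ε-close {0}): {0,1,2}
'c' @ 1: {3,4}
'c' @ 2: {5,6}
'b' @ 3: {1,7}  [accepting]
'a' @ 4: {}  — dead — no transitions
rest 'ca' ignored (set empty)
final: {}; accept 1 not in set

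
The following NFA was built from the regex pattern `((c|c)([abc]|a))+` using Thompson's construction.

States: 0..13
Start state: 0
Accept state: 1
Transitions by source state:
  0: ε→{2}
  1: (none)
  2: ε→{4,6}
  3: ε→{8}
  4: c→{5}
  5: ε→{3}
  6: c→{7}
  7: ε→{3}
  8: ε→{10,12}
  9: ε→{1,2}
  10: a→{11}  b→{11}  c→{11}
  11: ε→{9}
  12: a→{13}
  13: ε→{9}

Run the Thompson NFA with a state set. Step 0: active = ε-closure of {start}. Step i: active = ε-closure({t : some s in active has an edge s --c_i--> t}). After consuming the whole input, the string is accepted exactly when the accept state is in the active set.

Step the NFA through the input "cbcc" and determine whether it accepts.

Answer: ACCEPT

Derivation:
start: ε-closure({0}) = {0,2,4,6}
'c' @ 1: {3,5,7,8,10,12}
'b' @ 2: {1,2,4,6,9,11}  [accepting]
'c' @ 3: {3,5,7,8,10,12}
'c' @ 4: {1,2,4,6,9,11}  [accepting]
after full input: {1,2,4,6,9,11}  (accept=1 in)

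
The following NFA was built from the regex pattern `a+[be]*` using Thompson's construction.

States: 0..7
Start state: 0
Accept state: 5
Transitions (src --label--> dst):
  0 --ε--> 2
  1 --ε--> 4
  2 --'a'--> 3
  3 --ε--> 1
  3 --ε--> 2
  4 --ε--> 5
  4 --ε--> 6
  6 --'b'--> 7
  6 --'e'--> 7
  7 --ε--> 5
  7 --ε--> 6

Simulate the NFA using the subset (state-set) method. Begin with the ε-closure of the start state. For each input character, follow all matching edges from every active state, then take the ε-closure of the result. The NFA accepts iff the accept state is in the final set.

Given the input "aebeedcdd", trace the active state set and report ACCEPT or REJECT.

Answer: REJECT

Trace:
S₀ = ε-closure({0}) = {0,2}
'a' @ 1: {1,2,3,4,5,6}  (accept∈set)
'e' @ 2: {5,6,7}  (accept∈set)
'b' @ 3: {5,6,7}  (accept∈set)
'e' @ 4: {5,6,7}  (accept∈set)
'e' @ 5: {5,6,7}  (accept∈set)
'd' @ 6: {}  — no active states
rest 'cdd' ignored (set empty)
final: {}; accept 5 not in set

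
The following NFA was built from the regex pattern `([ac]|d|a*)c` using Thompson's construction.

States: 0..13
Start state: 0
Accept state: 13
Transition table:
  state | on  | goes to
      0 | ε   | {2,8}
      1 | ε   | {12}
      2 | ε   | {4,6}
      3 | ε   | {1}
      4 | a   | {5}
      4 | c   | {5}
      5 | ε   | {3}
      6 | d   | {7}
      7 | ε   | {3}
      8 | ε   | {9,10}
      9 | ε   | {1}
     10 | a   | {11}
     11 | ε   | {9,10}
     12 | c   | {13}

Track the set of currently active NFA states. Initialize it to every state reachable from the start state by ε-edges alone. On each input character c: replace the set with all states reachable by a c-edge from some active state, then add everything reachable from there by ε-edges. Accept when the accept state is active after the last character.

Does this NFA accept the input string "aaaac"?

Answer: ACCEPT

Derivation:
initial (ε-close {0}): {0,1,2,4,6,8,9,10,12}
'a' @ 1: {1,3,5,9,10,11,12}
'a' @ 2: {1,9,10,11,12}
'a' @ 3: {1,9,10,11,12}
'a' @ 4: {1,9,10,11,12}
'c' @ 5: {13}  (accept∈set)
end set {13} — state 13 in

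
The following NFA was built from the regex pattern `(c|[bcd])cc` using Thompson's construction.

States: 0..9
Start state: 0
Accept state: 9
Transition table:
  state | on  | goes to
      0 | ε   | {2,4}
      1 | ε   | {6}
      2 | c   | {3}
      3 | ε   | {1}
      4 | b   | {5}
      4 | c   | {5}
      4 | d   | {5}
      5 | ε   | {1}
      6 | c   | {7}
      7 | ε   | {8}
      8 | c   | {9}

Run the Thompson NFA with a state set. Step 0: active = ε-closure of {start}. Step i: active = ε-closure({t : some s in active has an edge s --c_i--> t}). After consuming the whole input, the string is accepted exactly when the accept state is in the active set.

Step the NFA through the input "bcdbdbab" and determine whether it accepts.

Answer: REJECT

Trace:
start: ε-closure({0}) = {0,2,4}
'b' @ 1: {1,5,6}
'c' @ 2: {7,8}
'd' @ 3: {}  — no active states
rest 'bdbab' ignored (set empty)
after full input: {}  (accept=9 not in)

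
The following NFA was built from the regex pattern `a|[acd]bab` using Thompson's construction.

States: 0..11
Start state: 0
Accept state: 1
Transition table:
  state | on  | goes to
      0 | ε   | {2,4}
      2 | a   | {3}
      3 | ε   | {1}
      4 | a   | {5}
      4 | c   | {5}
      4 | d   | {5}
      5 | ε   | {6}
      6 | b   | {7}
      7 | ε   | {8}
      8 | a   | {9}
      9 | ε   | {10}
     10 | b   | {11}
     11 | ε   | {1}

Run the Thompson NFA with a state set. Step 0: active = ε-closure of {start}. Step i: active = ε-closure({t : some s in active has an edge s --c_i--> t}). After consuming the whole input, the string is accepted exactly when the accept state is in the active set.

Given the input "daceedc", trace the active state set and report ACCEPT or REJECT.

S₀ = ε-closure({0}) = {0,2,4}
'd' @ 1: {5,6}
'a' @ 2: {}  — state set empty
rest 'ceedc' ignored (set empty)
final: {}; accept 1 not in set

Answer: REJECT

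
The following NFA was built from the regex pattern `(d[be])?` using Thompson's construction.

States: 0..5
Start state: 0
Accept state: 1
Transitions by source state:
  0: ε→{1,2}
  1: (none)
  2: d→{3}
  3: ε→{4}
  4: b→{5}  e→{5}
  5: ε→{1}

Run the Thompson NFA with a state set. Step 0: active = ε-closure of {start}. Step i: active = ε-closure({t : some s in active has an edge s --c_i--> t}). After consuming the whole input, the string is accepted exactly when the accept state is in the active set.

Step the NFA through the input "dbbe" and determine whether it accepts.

start: ε-closure({0}) = {0,1,2}
'd' @ 1: {3,4}
'b' @ 2: {1,5}  (accept∈set)
'b' @ 3: {}  — state set empty
rest 'e' ignored (set empty)
end set {} — state 1 not in

Answer: REJECT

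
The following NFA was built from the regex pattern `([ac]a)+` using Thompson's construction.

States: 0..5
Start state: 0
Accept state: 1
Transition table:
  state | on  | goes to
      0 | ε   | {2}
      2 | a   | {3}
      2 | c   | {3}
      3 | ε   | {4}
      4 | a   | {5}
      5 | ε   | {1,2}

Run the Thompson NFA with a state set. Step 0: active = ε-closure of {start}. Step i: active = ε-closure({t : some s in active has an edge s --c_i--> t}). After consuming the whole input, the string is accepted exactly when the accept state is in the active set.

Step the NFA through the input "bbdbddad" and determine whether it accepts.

initial (ε-close {0}): {0,2}
'b' @ 1: {}  — dead — no transitions
rest 'bdbddad' ignored (set empty)
end set {} — state 1 not in

Answer: REJECT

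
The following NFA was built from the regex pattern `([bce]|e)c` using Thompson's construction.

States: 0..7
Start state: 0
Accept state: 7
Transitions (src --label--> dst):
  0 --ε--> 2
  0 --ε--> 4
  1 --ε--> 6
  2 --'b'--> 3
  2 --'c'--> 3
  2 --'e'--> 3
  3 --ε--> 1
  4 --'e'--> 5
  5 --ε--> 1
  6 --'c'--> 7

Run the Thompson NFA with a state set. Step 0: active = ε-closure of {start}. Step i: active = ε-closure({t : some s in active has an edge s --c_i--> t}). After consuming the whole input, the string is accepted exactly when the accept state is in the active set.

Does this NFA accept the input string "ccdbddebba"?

initial (ε-close {0}): {0,2,4}
'c' @ 1: {1,3,6}
'c' @ 2: {7}  ✓accept
'd' @ 3: {}  — dead — no transitions
rest 'bddebba' ignored (set empty)
after full input: {}  (accept=7 not in)

Answer: REJECT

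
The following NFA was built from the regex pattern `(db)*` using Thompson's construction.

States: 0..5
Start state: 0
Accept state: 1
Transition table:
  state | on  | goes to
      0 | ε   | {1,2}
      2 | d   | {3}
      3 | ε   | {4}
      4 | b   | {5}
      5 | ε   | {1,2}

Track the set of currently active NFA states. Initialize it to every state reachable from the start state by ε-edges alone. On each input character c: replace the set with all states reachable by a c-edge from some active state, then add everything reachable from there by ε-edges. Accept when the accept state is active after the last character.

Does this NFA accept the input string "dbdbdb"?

Answer: ACCEPT

Derivation:
start: ε-closure({0}) = {0,1,2}
'd' @ 1: {3,4}
'b' @ 2: {1,2,5}  (accept∈set)
'd' @ 3: {3,4}
'b' @ 4: {1,2,5}  (accept∈set)
'd' @ 5: {3,4}
'b' @ 6: {1,2,5}  (accept∈set)
end set {1,2,5} — state 1 in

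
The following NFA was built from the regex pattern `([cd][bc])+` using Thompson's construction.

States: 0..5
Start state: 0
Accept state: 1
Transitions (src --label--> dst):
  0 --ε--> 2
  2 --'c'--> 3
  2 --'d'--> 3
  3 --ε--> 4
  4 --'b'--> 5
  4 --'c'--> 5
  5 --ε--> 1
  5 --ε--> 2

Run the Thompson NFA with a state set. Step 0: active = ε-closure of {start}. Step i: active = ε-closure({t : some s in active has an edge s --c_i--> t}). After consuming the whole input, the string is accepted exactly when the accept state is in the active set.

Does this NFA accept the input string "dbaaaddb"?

Answer: REJECT

Derivation:
initial (ε-close {0}): {0,2}
'd' @ 1: {3,4}
'b' @ 2: {1,2,5}  ✓accept
'a' @ 3: {}  — no active states
rest 'aaddb' ignored (set empty)
final: {}; accept 1 not in set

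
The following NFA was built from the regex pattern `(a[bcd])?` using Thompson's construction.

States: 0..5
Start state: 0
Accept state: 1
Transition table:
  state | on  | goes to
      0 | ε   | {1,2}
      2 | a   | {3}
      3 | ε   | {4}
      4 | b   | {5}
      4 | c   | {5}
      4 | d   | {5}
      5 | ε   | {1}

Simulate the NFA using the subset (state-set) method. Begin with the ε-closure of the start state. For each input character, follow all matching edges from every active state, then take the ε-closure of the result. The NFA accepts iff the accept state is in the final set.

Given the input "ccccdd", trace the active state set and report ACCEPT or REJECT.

Answer: REJECT

Derivation:
initial (ε-close {0}): {0,1,2}
'c' @ 1: {}  — no active states
rest 'cccdd' ignored (set empty)
end set {} — state 1 not in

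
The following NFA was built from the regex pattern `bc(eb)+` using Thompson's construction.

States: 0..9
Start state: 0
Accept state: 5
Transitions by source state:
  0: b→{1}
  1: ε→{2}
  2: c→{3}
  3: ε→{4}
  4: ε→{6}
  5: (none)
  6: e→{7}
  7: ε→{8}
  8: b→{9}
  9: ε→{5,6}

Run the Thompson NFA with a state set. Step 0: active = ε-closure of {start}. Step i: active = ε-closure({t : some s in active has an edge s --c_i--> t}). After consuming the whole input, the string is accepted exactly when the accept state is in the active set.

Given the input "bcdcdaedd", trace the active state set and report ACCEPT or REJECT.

initial (ε-close {0}): {0}
'b' @ 1: {1,2}
'c' @ 2: {3,4,6}
'd' @ 3: {}  — no active states
rest 'cdaedd' ignored (set empty)
end set {} — state 5 not in

Answer: REJECT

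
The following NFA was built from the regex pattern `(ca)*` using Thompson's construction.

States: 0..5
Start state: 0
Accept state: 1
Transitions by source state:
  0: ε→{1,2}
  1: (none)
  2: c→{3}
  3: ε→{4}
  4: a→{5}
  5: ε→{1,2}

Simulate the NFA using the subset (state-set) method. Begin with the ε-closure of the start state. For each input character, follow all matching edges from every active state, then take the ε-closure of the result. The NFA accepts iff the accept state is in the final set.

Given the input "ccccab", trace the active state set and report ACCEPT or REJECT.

initial (ε-close {0}): {0,1,2}
'c' @ 1: {3,4}
'c' @ 2: {}  — state set empty
rest 'ccab' ignored (set empty)
final: {}; accept 1 not in set

Answer: REJECT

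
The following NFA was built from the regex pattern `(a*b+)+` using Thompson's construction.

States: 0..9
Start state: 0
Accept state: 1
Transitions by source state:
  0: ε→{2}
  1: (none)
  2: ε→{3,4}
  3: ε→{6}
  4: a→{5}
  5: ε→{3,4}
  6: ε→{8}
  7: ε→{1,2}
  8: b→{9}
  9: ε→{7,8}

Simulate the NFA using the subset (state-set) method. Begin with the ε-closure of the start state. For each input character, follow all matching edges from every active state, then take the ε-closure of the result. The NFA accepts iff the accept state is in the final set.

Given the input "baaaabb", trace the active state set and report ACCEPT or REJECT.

S₀ = ε-closure({0}) = {0,2,3,4,6,8}
'b' @ 1: {1,2,3,4,6,7,8,9}  (accept∈set)
'a' @ 2: {3,4,5,6,8}
'a' @ 3: {3,4,5,6,8}
'a' @ 4: {3,4,5,6,8}
'a' @ 5: {3,4,5,6,8}
'b' @ 6: {1,2,3,4,6,7,8,9}  (accept∈set)
'b' @ 7: {1,2,3,4,6,7,8,9}  (accept∈set)
final: {1,2,3,4,6,7,8,9}; accept 1 in set

Answer: ACCEPT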